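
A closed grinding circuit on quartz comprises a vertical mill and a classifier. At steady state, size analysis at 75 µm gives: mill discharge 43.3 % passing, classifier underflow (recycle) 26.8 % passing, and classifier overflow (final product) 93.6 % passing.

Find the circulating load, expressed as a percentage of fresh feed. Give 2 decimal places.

CL = 304.85 %

Balance %-passing 75 µm (r = R/F):
Fd + Rd = Ru + Fo ⇒ R/F = (o−d)/(d−u)
r = (93.6 − 43.3)/(43.3 − 26.8) = 50.3/16.5 = 3.0485
CL = 100·r = 304.85 %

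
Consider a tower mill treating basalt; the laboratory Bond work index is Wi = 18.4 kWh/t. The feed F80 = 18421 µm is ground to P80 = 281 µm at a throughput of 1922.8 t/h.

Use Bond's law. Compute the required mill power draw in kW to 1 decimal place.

W = 10 Wi (P80^-0.5 − F80^-0.5)
W = 10·18.4·(1/√281 − 1/√18421) = 10·18.4·(0.052287) = 9.6208 kWh/t
Power = W × throughput = 9.6208 kWh/t × 1922.8 t/h = 18498.9 kW

P = 18498.9 kW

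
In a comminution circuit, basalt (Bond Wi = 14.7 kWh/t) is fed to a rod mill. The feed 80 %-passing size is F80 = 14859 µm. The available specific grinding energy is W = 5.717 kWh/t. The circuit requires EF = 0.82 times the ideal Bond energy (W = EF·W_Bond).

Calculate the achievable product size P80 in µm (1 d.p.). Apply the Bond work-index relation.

W = 10·Wi·(P80^(-½) − F80^(-½))
W_Bond = W / EF = 5.717 / 0.82 = 6.9720 kWh/t
⇒ 1/√P80 = W_Bond/(10 Wi) + 1/√F80
  = 6.9720/(10·14.7) + 1/√14859 = 0.047428 + 0.008204 = 0.055632
P80 = (1/0.055632)² = 17.9753² = 323.11 µm

P80 = 323.1 µm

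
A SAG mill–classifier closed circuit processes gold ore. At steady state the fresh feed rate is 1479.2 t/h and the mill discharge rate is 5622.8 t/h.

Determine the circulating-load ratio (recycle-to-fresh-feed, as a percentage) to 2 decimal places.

CL = 280.12 %

Discharge = new feed + return, hence
R = M − F = 5622.8 − 1479.2 = 4143.6 t/h
CL = 100·R/F = 100·4143.6/1479.2 = 280.12 %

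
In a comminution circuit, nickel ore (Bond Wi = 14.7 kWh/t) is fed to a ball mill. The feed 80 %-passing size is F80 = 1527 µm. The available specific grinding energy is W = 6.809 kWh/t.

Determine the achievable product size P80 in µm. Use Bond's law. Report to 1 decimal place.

Bond: W = 10·Wi·(1/√P80 − 1/√F80)
P80^-0.5 = F80^-0.5 + W/(10 Wi)
  = 6.8090/(10·14.7) + 1/√1527 = 0.046320 + 0.025591 = 0.071910
P80 = (1/0.071910)² = 13.9062² = 193.38 µm

P80 = 193.4 µm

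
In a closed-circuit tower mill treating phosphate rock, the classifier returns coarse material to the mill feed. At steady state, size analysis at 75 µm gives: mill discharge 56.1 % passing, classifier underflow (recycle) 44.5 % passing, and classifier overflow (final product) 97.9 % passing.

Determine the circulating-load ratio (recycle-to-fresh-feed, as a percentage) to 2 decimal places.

Mass balance on the −75 µm fraction:
(1+r)d = ru + o → r = (o−d)/(d−u)
r = (97.9 − 56.1)/(56.1 − 44.5) = 41.8/11.6 = 3.6034
CL = 100·r = 360.34 %

CL = 360.34 %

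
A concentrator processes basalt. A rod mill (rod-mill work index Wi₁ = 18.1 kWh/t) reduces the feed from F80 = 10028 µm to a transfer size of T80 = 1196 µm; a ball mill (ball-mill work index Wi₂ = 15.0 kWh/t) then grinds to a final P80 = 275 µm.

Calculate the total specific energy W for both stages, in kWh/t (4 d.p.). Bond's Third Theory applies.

W_Bond = 10·Wi·(1/√P₈₀ − 1/√F₈₀)
Stage 1 (10028→1196 µm, Wi₁=18.1): W₁ = 10·18.1·(0.028916 − 0.009986) = 3.4263 kWh/t
Stage 2 (1196→275 µm, Wi₂=15.0): W₂ = 10·15.0·(0.060302 − 0.028916) = 4.7080 kWh/t
W = W₁ + W₂ = 3.4263 + 4.7080 = 8.1343 kWh/t

W = 8.1343 kWh/t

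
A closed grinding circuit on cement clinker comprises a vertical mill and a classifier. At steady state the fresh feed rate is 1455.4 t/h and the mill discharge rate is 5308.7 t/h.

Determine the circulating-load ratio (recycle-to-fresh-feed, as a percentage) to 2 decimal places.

CL = 264.76 %

M = F + R at steady state, so:
R = M − F = 5308.7 − 1455.4 = 3853.3 t/h
CL = 100·R/F = 100·3853.3/1455.4 = 264.76 %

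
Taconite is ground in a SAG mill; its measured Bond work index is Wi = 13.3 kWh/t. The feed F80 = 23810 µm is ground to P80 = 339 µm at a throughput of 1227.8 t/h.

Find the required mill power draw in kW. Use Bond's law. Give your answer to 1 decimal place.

W = 10 Wi (1/√P80 − 1/√F80)  [Bond]
W = 10·13.3·(1/√339 − 1/√23810) = 10·13.3·(0.047832) = 6.3616 kWh/t
Power = W × throughput = 6.3616 kWh/t × 1227.8 t/h = 7810.8 kW

P = 7810.8 kW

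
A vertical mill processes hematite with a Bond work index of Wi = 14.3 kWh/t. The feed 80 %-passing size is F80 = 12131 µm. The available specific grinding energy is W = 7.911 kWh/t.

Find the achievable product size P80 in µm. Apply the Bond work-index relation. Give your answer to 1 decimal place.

P80 = 241.1 µm

W_Bond = 10·Wi·(1/√P₈₀ − 1/√F₈₀)
⇒ 1/√P80 = W/(10·Wi) + 1/√F80
  = 7.9110/(10·14.3) + 1/√12131 = 0.055322 + 0.009079 = 0.064401
P80 = (1/0.064401)² = 15.5277² = 241.11 µm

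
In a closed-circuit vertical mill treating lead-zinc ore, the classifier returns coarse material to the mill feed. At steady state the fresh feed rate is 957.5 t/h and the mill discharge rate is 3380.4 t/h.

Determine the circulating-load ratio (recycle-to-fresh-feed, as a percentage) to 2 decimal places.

M = F + R at steady state, so:
R = M − F = 3380.4 − 957.5 = 2422.9 t/h
CL = 100·R/F = 100·2422.9/957.5 = 253.04 %

CL = 253.04 %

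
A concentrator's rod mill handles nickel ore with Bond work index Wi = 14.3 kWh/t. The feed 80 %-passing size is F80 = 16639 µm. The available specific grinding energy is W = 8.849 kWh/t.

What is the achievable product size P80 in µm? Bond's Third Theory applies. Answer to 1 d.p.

P80 = 206.2 µm

W = 10·Wi·(P80^(-½) − F80^(-½))
⇒ 1/√P80 = W/(10 Wi) + 1/√F80
  = 8.8490/(10·14.3) + 1/√16639 = 0.061881 + 0.007752 = 0.069634
P80 = (1/0.069634)² = 14.3609² = 206.24 µm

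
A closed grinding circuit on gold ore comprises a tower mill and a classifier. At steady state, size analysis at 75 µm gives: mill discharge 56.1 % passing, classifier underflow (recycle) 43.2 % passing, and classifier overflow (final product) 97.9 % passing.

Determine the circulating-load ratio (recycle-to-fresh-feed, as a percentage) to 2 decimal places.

CL = 324.03 %

Balance %-passing 75 µm (r = R/F):
d + r·d = r·u + o → r(d−u) = o−d
r = (97.9 − 56.1)/(56.1 − 43.2) = 41.8/12.9 = 3.2403
CL = 100·r = 324.03 %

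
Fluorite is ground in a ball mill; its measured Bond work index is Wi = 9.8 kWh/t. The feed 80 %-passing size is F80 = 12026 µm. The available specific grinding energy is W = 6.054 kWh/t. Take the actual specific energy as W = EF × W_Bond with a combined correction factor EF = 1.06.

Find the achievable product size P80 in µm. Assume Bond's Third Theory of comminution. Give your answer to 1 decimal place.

W = 10 Wi (1/√P80 − 1/√F80)  [Bond]
W_Bond = W / EF = 6.054 / 1.06 = 5.7113 kWh/t
1/√P80 = 1/√F80 + W_Bond/(10·Wi)
  = 5.7113/(10·9.8) + 1/√12026 = 0.058279 + 0.009119 = 0.067398
P80 = (1/0.067398)² = 14.8373² = 220.15 µm

P80 = 220.1 µm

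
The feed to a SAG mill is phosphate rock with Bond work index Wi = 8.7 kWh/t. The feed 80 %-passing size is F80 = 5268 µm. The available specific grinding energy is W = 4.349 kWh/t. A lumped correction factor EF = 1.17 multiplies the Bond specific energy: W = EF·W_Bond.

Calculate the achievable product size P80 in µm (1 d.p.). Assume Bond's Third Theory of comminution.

P80 = 313.2 µm

W = 10 Wi / √P80 − 10 Wi / √F80
W_Bond = W / EF = 4.349 / 1.17 = 3.7171 kWh/t
P80^(−½) = W_Bond/(10 Wi) + F80^(−½)
  = 3.7171/(10·8.7) + 1/√5268 = 0.042725 + 0.013778 = 0.056503
P80 = (1/0.056503)² = 17.6982² = 313.23 µm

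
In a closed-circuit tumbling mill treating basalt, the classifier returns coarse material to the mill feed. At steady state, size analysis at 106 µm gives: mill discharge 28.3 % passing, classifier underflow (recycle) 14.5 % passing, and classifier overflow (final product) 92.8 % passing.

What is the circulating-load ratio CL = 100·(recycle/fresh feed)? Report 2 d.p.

CL = 467.39 %

Two-product formula at 106 µm:
d + r·d = r·u + o → r(d−u) = o−d
r = (92.8 − 28.3)/(28.3 − 14.5) = 64.5/13.8 = 4.6739
CL = 100·r = 467.39 %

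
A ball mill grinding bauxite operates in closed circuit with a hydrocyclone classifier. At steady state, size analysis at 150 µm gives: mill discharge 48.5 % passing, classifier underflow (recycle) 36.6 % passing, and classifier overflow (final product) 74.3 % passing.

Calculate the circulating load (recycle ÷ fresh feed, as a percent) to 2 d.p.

CL = 216.81 %

Balance %-passing 150 µm (r = R/F):
d + r·d = r·u + o → r(d−u) = o−d
r = (74.3 − 48.5)/(48.5 − 36.6) = 25.8/11.9 = 2.1681
CL = 100·r = 216.81 %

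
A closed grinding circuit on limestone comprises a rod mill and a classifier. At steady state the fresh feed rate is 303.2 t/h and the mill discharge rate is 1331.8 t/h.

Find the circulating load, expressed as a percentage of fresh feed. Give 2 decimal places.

Mill node: discharge = fresh + recycle.
R = M − F = 1331.8 − 303.2 = 1028.6 t/h
CL = 100·R/F = 100·1028.6/303.2 = 339.25 %

CL = 339.25 %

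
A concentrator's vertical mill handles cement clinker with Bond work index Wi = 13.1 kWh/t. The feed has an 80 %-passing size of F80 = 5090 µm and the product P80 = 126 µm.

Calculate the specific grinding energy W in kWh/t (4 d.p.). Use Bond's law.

W = 9.8342 kWh/t

W = 10·Wi·(P80^(-½) − F80^(-½))
1/√126 = 0.089087;  1/√5090 = 0.014017
W = 10·13.1·(0.089087 − 0.014017) = 9.8342 kWh/t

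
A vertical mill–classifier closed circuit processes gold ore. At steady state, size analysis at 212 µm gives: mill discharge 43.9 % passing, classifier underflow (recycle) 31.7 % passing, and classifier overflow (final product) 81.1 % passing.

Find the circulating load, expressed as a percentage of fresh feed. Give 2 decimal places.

CL = 304.92 %

Classifier node, passing 212 µm:
Fd + Rd = Ru + Fo ⇒ R/F = (o−d)/(d−u)
r = (81.1 − 43.9)/(43.9 − 31.7) = 37.2/12.2 = 3.0492
CL = 100·r = 304.92 %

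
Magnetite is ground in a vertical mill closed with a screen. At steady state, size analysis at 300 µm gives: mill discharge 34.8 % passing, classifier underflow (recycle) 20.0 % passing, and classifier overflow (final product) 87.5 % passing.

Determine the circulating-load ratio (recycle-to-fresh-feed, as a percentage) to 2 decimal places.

Mass balance on the −300 µm fraction:
Fd + Rd = Ru + Fo ⇒ R/F = (o−d)/(d−u)
r = (87.5 − 34.8)/(34.8 − 20.0) = 52.7/14.8 = 3.5608
CL = 100·r = 356.08 %

CL = 356.08 %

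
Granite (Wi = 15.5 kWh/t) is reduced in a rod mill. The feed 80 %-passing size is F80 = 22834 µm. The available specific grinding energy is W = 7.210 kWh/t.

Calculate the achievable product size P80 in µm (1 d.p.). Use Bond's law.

P80 = 354.2 µm

W = 10·Wi·[P80^(−½) − F80^(−½)]
1/√P80 = 1/√F80 + W/(10·Wi)
  = 7.2100/(10·15.5) + 1/√22834 = 0.046516 + 0.006618 = 0.053134
P80 = (1/0.053134)² = 18.8204² = 354.21 µm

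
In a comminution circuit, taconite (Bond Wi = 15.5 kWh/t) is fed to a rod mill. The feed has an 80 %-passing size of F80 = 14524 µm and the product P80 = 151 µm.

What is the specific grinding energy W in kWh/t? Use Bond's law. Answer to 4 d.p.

W = 11.3276 kWh/t

W = 10·Wi·(P80^(-½) − F80^(-½))
1/√151 = 0.081379;  1/√14524 = 0.008298
W = 10·15.5·(0.081379 − 0.008298) = 11.3276 kWh/t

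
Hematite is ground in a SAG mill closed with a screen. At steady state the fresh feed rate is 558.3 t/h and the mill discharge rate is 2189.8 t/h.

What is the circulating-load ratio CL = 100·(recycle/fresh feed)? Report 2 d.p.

CL = 292.23 %

M = F + R at steady state, so:
R = M − F = 2189.8 − 558.3 = 1631.5 t/h
CL = 100·R/F = 100·1631.5/558.3 = 292.23 %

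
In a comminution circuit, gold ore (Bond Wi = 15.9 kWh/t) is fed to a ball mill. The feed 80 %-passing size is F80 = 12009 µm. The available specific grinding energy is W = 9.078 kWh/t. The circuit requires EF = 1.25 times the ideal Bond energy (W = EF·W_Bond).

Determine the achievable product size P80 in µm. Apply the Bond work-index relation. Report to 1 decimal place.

P80 = 333.0 µm

W = 10 Wi (1/√P80 − 1/√F80)  [Bond]
W_Bond = W / EF = 9.078 / 1.25 = 7.2624 kWh/t
1/√P80 = 1/√F80 + W_Bond/(10·Wi)
  = 7.2624/(10·15.9) + 1/√12009 = 0.045675 + 0.009125 = 0.054801
P80 = (1/0.054801)² = 18.2479² = 332.99 µm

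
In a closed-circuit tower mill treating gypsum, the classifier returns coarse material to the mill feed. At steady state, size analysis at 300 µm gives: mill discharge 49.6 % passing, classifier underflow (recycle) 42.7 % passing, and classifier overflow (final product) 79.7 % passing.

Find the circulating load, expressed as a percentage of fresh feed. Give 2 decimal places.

CL = 436.23 %

Let r = R/F. Size balance at 300 µm:
r = (o − d)/(d − u)
r = (79.7 − 49.6)/(49.6 − 42.7) = 30.1/6.9 = 4.3623
CL = 100·r = 436.23 %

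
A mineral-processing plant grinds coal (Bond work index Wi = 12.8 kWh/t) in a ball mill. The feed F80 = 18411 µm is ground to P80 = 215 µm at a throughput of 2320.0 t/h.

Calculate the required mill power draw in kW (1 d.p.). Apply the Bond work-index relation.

W_Bond = 10·Wi·(1/√P₈₀ − 1/√F₈₀)
W = 10·12.8·(1/√215 − 1/√18411) = 10·12.8·(0.060830) = 7.7862 kWh/t
Mill draw = 7.7862 × 2320.0 = 18063.9 kW

P = 18063.9 kW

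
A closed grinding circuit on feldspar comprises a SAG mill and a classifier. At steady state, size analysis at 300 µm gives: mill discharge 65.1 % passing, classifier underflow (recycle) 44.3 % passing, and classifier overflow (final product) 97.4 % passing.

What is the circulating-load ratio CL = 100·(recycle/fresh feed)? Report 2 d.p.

Mass balance on the −300 µm fraction:
r = (o − d)/(d − u)
r = (97.4 − 65.1)/(65.1 − 44.3) = 32.3/20.8 = 1.5529
CL = 100·r = 155.29 %

CL = 155.29 %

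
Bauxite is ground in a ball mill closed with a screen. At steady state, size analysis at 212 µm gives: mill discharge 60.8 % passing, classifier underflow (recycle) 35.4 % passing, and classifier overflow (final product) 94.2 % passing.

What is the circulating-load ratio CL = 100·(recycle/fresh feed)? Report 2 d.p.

Let r = R/F. Size balance at 212 µm:
Fd + Rd = Ru + Fo ⇒ R/F = (o−d)/(d−u)
r = (94.2 − 60.8)/(60.8 − 35.4) = 33.4/25.4 = 1.3150
CL = 100·r = 131.50 %

CL = 131.50 %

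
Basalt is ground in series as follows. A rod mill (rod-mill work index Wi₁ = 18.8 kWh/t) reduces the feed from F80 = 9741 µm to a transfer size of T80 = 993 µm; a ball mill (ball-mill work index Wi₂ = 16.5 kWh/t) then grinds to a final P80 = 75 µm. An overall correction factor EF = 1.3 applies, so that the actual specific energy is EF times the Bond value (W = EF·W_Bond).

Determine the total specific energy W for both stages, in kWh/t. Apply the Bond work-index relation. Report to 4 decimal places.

W = 23.2409 kWh/t

W = 10 Wi (1/√P80 − 1/√F80)  [Bond]
Stage 1 (9741→993 µm, Wi₁=18.8): W₁ = 10·18.8·(0.031734 − 0.010132) = 4.0612 kWh/t
Stage 2 (993→75 µm, Wi₂=16.5): W₂ = 10·16.5·(0.115470 − 0.031734) = 13.8164 kWh/t
W = W₁ + W₂ = 4.0612 + 13.8164 = 17.8776 kWh/t
With EF = 1.3: W = 17.8776·1.3 = 23.2409 kWh/t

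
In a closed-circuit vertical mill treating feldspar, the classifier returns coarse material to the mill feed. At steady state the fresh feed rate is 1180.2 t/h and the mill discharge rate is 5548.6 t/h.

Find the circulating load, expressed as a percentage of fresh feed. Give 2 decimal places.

Steady state: M = F + R.
R = M − F = 5548.6 − 1180.2 = 4368.4 t/h
CL = 100·R/F = 100·4368.4/1180.2 = 370.14 %

CL = 370.14 %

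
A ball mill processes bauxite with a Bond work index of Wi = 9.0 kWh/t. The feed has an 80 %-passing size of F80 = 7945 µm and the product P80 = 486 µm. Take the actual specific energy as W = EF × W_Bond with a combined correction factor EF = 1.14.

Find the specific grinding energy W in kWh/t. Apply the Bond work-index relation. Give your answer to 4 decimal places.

W = 10·Wi·(P80^(-½) − F80^(-½))
1/√486 = 0.045361;  1/√7945 = 0.011219
W = 10·9.0·(0.045361 − 0.011219) = 3.0728 kWh/t
W_actual = 1.14 × 3.0728 = 3.5030 kWh/t

W = 3.5030 kWh/t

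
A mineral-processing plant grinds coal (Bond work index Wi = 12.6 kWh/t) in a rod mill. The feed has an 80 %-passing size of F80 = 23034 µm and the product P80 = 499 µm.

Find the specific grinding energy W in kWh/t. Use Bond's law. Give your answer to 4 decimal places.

W = 4.8103 kWh/t

W = 10·Wi·(P80^(-½) − F80^(-½))
1/√499 = 0.044766;  1/√23034 = 0.006589
W = 10·12.6·(0.044766 − 0.006589) = 4.8103 kWh/t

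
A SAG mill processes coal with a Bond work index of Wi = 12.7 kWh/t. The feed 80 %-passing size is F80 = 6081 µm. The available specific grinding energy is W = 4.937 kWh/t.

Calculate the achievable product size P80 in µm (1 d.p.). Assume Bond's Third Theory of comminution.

P80 = 374.2 µm

Bond:  W = 10 Wi (1/√P − 1/√F)
1/√P80 = 1/√F80 + W/(10·Wi)
  = 4.9370/(10·12.7) + 1/√6081 = 0.038874 + 0.012824 = 0.051698
P80 = (1/0.051698)² = 19.3432² = 374.16 µm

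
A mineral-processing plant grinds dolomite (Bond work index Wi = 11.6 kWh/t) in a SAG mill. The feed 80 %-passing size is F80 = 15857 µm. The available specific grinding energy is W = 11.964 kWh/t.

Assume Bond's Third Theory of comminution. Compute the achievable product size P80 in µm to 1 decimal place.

P80 = 81.0 µm

W = 10 Wi (P80^-0.5 − F80^-0.5)
1/√P80 = 1/√F80 + W/(10·Wi)
  = 11.9640/(10·11.6) + 1/√15857 = 0.103138 + 0.007941 = 0.111079
P80 = (1/0.111079)² = 9.0026² = 81.05 µm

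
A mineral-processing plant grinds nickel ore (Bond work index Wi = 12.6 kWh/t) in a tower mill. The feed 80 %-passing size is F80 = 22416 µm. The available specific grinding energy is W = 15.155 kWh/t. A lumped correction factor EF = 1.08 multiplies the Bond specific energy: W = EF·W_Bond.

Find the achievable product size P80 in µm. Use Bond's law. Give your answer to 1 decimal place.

W = 10 Wi (1/√P80 − 1/√F80)  [Bond]
W_Bond = W / EF = 15.155 / 1.08 = 14.0324 kWh/t
⇒ 1/√P80 = W_Bond/(10 Wi) + 1/√F80
  = 14.0324/(10·12.6) + 1/√22416 = 0.111368 + 0.006679 = 0.118047
P80 = (1/0.118047)² = 8.4712² = 71.76 µm

P80 = 71.8 µm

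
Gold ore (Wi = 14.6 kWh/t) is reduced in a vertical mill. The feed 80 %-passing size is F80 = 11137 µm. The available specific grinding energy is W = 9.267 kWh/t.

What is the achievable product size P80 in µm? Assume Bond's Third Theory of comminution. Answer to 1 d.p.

P80 = 187.9 µm

W = 10·Wi·(P80^(-½) − F80^(-½))
P80^(−½) = W/(10 Wi) + F80^(−½)
  = 9.2670/(10·14.6) + 1/√11137 = 0.063473 + 0.009476 = 0.072948
P80 = (1/0.072948)² = 13.7083² = 187.92 µm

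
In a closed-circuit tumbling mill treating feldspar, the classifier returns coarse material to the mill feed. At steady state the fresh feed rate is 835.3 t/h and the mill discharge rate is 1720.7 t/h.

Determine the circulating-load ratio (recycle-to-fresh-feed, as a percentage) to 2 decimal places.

Mill node: discharge = fresh + recycle.
R = M − F = 1720.7 − 835.3 = 885.4 t/h
CL = 100·R/F = 100·885.4/835.3 = 106.00 %

CL = 106.00 %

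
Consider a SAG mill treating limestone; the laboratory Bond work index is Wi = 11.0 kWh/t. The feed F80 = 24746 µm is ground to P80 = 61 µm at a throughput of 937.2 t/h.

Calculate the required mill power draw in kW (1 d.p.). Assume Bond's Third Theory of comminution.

W = 10 Wi (P80^-0.5 − F80^-0.5)
W = 10·11.0·(1/√61 − 1/√24746) = 10·11.0·(0.121680) = 13.3848 kWh/t
P_mill = W·ṁ = 13.3848·937.2 = 12544.2 kW

P = 12544.2 kW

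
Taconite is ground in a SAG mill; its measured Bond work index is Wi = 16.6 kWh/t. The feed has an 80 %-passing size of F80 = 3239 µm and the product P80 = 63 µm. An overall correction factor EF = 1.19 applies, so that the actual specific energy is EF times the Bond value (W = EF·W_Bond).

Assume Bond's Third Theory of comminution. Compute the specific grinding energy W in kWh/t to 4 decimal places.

W = 21.4167 kWh/t

W = 10 Wi (P80^-0.5 − F80^-0.5)
1/√63 = 0.125988;  1/√3239 = 0.017571
W = 10·16.6·(0.125988 − 0.017571) = 17.9973 kWh/t
Apply correction: 17.9973 × 1.19 = 21.4167 kWh/t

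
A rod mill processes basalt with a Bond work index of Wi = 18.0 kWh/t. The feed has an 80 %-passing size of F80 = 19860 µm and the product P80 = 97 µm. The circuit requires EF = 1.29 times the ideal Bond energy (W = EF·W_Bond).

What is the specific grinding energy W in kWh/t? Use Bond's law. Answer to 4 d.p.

W = 21.9287 kWh/t

Bond: W = 10·Wi·(1/√P80 − 1/√F80)
1/√97 = 0.101535;  1/√19860 = 0.007096
W = 10·18.0·(0.101535 − 0.007096) = 16.9990 kWh/t
Apply correction: 16.9990 × 1.29 = 21.9287 kWh/t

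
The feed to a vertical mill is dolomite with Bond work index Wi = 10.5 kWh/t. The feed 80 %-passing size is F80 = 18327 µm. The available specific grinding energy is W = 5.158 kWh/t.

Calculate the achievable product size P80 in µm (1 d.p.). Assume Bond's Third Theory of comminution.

P80 = 313.1 µm

Bond:  W = 10 Wi (1/√P − 1/√F)
1/√P80 = 1/√F80 + W/(10·Wi)
  = 5.1580/(10·10.5) + 1/√18327 = 0.049124 + 0.007387 = 0.056511
P80 = (1/0.056511)² = 17.6958² = 313.14 µm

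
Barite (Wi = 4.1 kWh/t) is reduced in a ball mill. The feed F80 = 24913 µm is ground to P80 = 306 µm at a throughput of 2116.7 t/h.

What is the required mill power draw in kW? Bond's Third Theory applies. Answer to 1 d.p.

P = 4411.3 kW

W = 10·Wi·[P80^(−½) − F80^(−½)]
W = 10·4.1·(1/√306 − 1/√24913) = 10·4.1·(0.050831) = 2.0841 kWh/t
Power = W × throughput = 2.0841 kWh/t × 2116.7 t/h = 4411.3 kW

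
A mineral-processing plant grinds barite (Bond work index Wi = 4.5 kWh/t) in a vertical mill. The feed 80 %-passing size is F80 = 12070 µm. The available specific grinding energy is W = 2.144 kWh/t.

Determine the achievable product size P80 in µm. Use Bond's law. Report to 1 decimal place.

P80 = 310.5 µm

W = 10 Wi / √P80 − 10 Wi / √F80
⇒ 1/√P80 = W/(10·Wi) + 1/√F80
  = 2.1440/(10·4.5) + 1/√12070 = 0.047644 + 0.009102 = 0.056747
P80 = (1/0.056747)² = 17.6222² = 310.54 µm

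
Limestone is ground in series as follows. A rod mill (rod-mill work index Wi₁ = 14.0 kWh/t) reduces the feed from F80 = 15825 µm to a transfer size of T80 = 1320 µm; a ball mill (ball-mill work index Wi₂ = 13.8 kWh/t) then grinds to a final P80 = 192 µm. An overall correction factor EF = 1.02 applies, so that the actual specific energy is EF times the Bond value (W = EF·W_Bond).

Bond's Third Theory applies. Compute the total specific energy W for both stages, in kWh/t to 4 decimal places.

W = 10·Wi·(P80^(-½) − F80^(-½))
Stage 1 (15825→1320 µm, Wi₁=14.0): W₁ = 10·14.0·(0.027524 − 0.007949) = 2.7405 kWh/t
Stage 2 (1320→192 µm, Wi₂=13.8): W₂ = 10·13.8·(0.072169 − 0.027524) = 6.1610 kWh/t
W = W₁ + W₂ = 2.7405 + 6.1610 = 8.9014 kWh/t
With EF = 1.02: W = 8.9014·1.02 = 9.0795 kWh/t

W = 9.0795 kWh/t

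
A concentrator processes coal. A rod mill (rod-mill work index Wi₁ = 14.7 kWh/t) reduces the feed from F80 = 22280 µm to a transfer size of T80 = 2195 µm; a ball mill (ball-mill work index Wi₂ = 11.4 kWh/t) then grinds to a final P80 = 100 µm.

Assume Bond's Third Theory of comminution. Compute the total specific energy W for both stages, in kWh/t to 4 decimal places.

W = 11.1195 kWh/t

Bond: W = 10·Wi·(1/√P80 − 1/√F80)
Stage 1 (22280→2195 µm, Wi₁=14.7): W₁ = 10·14.7·(0.021344 − 0.006700) = 2.1528 kWh/t
Stage 2 (2195→100 µm, Wi₂=11.4): W₂ = 10·11.4·(0.100000 − 0.021344) = 8.9667 kWh/t
W = W₁ + W₂ = 2.1528 + 8.9667 = 11.1195 kWh/t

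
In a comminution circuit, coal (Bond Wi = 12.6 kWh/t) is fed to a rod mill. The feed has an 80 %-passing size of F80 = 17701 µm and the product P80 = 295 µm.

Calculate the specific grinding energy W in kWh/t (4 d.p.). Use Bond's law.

W = 10 Wi (1/√P80 − 1/√F80)  [Bond]
1/√295 = 0.058222;  1/√17701 = 0.007516
W = 10·12.6·(0.058222 − 0.007516) = 6.3890 kWh/t

W = 6.3890 kWh/t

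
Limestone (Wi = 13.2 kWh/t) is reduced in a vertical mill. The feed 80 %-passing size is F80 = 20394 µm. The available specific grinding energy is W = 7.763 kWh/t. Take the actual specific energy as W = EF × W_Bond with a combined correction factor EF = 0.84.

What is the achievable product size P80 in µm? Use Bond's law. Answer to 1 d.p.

W = 10 Wi / √P80 − 10 Wi / √F80
W_Bond = W / EF = 7.763 / 0.84 = 9.2417 kWh/t
⇒ 1/√P80 = W_Bond/(10 Wi) + 1/√F80
  = 9.2417/(10·13.2) + 1/√20394 = 0.070013 + 0.007002 = 0.077015
P80 = (1/0.077015)² = 12.9845² = 168.60 µm

P80 = 168.6 µm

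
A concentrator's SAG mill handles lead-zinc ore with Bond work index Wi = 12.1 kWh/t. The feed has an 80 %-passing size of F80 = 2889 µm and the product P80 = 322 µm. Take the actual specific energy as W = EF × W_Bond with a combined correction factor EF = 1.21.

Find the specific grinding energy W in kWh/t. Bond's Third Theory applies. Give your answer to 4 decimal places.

Bond:  W = 10 Wi (1/√P − 1/√F)
1/√322 = 0.055728;  1/√2889 = 0.018605
W = 10·12.1·(0.055728 − 0.018605) = 4.4919 kWh/t
W_actual = 1.21 × 4.4919 = 5.4352 kWh/t

W = 5.4352 kWh/t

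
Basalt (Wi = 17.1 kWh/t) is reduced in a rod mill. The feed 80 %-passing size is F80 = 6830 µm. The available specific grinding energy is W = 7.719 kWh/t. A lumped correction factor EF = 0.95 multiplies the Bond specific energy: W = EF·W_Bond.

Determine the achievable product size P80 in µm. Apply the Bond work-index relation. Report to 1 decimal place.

Bond: W = 10·Wi·(1/√P80 − 1/√F80)
W_Bond = W / EF = 7.719 / 0.95 = 8.1253 kWh/t
⇒ 1/√P80 = W_Bond/(10 Wi) + 1/√F80
  = 8.1253/(10·17.1) + 1/√6830 = 0.047516 + 0.012100 = 0.059616
P80 = (1/0.059616)² = 16.7739² = 281.37 µm

P80 = 281.4 µm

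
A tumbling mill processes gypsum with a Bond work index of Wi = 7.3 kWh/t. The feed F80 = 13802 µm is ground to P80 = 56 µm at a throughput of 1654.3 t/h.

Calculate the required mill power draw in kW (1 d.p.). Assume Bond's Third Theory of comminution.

P = 15109.8 kW

Bond: W = 10·Wi·(1/√P80 − 1/√F80)
W = 10·7.3·(1/√56 − 1/√13802) = 10·7.3·(0.125119) = 9.1337 kWh/t
P = W·T = 9.1337·1654.3 = 15109.8 kW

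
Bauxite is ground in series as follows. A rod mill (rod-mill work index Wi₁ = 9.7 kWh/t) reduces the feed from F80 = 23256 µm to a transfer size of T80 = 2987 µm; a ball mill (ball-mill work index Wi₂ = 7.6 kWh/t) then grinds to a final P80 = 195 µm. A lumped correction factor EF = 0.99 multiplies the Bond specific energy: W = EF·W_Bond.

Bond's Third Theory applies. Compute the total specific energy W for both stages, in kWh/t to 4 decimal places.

Bond:  W = 10 Wi (1/√P − 1/√F)
Stage 1 (23256→2987 µm, Wi₁=9.7): W₁ = 10·9.7·(0.018297 − 0.006557) = 1.1388 kWh/t
Stage 2 (2987→195 µm, Wi₂=7.6): W₂ = 10·7.6·(0.071611 − 0.018297) = 4.0519 kWh/t
W = W₁ + W₂ = 1.1388 + 4.0519 = 5.1906 kWh/t
Apply correction: 5.1906 × 0.99 = 5.1387 kWh/t

W = 5.1387 kWh/t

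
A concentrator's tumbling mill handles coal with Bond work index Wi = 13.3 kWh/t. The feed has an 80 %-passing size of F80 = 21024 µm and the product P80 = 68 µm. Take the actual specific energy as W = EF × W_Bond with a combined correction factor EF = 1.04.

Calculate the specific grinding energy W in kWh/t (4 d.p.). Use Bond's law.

W = 10 Wi (1/√P80 − 1/√F80)  [Bond]
1/√68 = 0.121268;  1/√21024 = 0.006897
W = 10·13.3·(0.121268 − 0.006897) = 15.2114 kWh/t
W_actual = 1.04 × 15.2114 = 15.8198 kWh/t

W = 15.8198 kWh/t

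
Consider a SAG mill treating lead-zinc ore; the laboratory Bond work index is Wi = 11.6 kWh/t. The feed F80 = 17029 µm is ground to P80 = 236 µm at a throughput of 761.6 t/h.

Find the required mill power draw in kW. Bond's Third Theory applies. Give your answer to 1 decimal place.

P = 5073.8 kW

W = 10 Wi (1/√P80 − 1/√F80)  [Bond]
W = 10·11.6·(1/√236 − 1/√17029) = 10·11.6·(0.057431) = 6.6620 kWh/t
Power = W × throughput = 6.6620 kWh/t × 761.6 t/h = 5073.8 kW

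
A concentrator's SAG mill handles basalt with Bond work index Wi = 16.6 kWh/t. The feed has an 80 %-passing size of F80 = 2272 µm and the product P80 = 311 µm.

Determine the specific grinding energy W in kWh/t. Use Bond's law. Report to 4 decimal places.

W = 5.9304 kWh/t

Bond: W = 10·Wi·(1/√P80 − 1/√F80)
1/√311 = 0.056705;  1/√2272 = 0.020980
W = 10·16.6·(0.056705 − 0.020980) = 5.9304 kWh/t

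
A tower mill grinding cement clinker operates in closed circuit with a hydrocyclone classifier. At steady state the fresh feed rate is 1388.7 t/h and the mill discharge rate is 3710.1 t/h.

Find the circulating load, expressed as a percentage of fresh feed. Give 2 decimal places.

CL = 167.16 %

Discharge = new feed + return, hence
R = M − F = 3710.1 − 1388.7 = 2321.4 t/h
CL = 100·R/F = 100·2321.4/1388.7 = 167.16 %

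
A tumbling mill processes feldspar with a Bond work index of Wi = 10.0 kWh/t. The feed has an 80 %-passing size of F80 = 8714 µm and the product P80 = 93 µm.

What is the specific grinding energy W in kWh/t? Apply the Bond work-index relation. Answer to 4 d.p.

W = 10 Wi (1/√P80 − 1/√F80)  [Bond]
1/√93 = 0.103695;  1/√8714 = 0.010713
W = 10·10.0·(0.103695 − 0.010713) = 9.2983 kWh/t

W = 9.2983 kWh/t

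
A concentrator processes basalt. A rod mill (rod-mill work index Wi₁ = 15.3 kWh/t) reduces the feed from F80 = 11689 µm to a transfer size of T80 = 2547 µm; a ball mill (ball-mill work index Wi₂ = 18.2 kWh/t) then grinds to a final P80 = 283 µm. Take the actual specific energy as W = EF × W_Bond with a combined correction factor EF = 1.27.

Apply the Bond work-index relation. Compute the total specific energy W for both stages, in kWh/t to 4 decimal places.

W = 10 Wi (1/√P80 − 1/√F80)  [Bond]
Stage 1 (11689→2547 µm, Wi₁=15.3): W₁ = 10·15.3·(0.019815 − 0.009249) = 1.6165 kWh/t
Stage 2 (2547→283 µm, Wi₂=18.2): W₂ = 10·18.2·(0.059444 − 0.019815) = 7.2125 kWh/t
W = W₁ + W₂ = 1.6165 + 7.2125 = 8.8290 kWh/t
Corrected W = EF·W_Bond = 1.27·8.8290 = 11.2128 kWh/t

W = 11.2128 kWh/t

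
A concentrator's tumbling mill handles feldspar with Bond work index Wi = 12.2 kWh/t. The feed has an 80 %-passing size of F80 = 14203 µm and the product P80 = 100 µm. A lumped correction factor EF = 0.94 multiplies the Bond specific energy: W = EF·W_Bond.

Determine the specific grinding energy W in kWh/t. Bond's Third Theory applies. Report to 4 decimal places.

W = 10.5057 kWh/t

Bond:  W = 10 Wi (1/√P − 1/√F)
1/√100 = 0.100000;  1/√14203 = 0.008391
W = 10·12.2·(0.100000 − 0.008391) = 11.1763 kWh/t
With EF = 0.94: W = 11.1763·0.94 = 10.5057 kWh/t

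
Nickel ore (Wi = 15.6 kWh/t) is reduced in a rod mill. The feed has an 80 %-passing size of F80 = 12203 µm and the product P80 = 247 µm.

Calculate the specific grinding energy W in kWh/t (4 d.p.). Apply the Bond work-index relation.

W = 8.5139 kWh/t

W = 10·Wi·(P80^(-½) − F80^(-½))
1/√247 = 0.063628;  1/√12203 = 0.009052
W = 10·15.6·(0.063628 − 0.009052) = 8.5139 kWh/t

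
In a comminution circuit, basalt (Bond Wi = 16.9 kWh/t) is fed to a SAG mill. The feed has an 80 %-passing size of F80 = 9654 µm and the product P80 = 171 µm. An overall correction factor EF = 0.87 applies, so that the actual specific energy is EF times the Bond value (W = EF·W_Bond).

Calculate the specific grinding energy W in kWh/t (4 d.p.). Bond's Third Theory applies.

W = 9.7472 kWh/t

Bond:  W = 10 Wi (1/√P − 1/√F)
1/√171 = 0.076472;  1/√9654 = 0.010178
W = 10·16.9·(0.076472 − 0.010178) = 11.2037 kWh/t
With EF = 0.87: W = 11.2037·0.87 = 9.7472 kWh/t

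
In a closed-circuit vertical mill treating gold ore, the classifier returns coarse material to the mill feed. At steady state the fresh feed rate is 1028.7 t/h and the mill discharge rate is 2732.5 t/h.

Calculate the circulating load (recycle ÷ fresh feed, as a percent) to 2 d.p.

CL = 165.63 %

Discharge = new feed + return, hence
R = M − F = 2732.5 − 1028.7 = 1703.8 t/h
CL = 100·R/F = 100·1703.8/1028.7 = 165.63 %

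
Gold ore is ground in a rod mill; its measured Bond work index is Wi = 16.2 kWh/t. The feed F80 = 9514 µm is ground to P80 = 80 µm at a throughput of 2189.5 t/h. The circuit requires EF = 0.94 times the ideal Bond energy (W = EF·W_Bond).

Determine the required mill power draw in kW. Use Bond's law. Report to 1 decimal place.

W = 10 Wi (1/√P80 − 1/√F80)  [Bond]
W = 10·16.2·(1/√80 − 1/√9514) = 10·16.2·(0.101551) = 16.4513 kWh/t
W_actual = 0.94 × 16.4513 = 15.4642 kWh/t
Power = W × throughput = 15.4642 kWh/t × 2189.5 t/h = 33858.9 kW

P = 33858.9 kW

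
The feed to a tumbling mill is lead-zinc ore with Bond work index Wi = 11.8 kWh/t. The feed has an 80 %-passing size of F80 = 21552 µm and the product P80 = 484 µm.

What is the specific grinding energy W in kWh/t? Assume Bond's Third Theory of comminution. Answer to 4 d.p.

Bond: W = 10·Wi·(1/√P80 − 1/√F80)
1/√484 = 0.045455;  1/√21552 = 0.006812
W = 10·11.8·(0.045455 − 0.006812) = 4.5599 kWh/t

W = 4.5599 kWh/t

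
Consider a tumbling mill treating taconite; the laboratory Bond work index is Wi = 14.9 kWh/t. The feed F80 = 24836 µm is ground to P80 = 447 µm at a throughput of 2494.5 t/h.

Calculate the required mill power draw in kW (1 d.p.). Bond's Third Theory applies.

W = 10·Wi·[P80^(−½) − F80^(−½)]
W = 10·14.9·(1/√447 − 1/√24836) = 10·14.9·(0.040953) = 6.1020 kWh/t
Power = W × throughput = 6.1020 kWh/t × 2494.5 t/h = 15221.4 kW

P = 15221.4 kW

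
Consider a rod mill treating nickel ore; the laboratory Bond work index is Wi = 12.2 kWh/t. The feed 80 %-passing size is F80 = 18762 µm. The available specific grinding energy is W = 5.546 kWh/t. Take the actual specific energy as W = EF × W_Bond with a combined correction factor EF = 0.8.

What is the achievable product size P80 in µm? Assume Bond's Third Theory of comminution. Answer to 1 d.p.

P80 = 243.2 µm

W = 10·Wi·[P80^(−½) − F80^(−½)]
W_Bond = W / EF = 5.546 / 0.8 = 6.9325 kWh/t
P80^(−½) = W_Bond/(10 Wi) + F80^(−½)
  = 6.9325/(10·12.2) + 1/√18762 = 0.056824 + 0.007301 = 0.064124
P80 = (1/0.064124)² = 15.5947² = 243.19 µm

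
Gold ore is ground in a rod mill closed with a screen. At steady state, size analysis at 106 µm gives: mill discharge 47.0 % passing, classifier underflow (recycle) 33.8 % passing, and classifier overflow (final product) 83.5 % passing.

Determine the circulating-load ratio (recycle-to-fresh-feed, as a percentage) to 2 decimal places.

Let r = R/F. Size balance at 106 µm:
d + r·d = r·u + o → r(d−u) = o−d
r = (83.5 − 47.0)/(47.0 − 33.8) = 36.5/13.2 = 2.7652
CL = 100·r = 276.52 %

CL = 276.52 %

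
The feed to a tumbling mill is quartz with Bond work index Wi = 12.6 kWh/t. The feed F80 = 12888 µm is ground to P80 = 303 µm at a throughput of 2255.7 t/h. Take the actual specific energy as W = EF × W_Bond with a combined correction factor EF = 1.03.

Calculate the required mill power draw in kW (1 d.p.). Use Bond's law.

P = 14239.1 kW

W = 10 Wi / √P80 − 10 Wi / √F80
W = 10·12.6·(1/√303 − 1/√12888) = 10·12.6·(0.048640) = 6.1286 kWh/t
With EF = 1.03: W = 6.1286·1.03 = 6.3125 kWh/t
P = W·T = 6.3125·2255.7 = 14239.1 kW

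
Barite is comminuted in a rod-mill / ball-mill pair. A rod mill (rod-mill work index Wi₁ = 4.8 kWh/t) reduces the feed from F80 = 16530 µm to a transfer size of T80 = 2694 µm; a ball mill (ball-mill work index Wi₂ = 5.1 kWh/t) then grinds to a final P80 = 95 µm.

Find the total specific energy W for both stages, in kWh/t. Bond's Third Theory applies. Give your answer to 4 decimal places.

W = 4.8014 kWh/t

W = 10 Wi (1/√P80 − 1/√F80)  [Bond]
Stage 1 (16530→2694 µm, Wi₁=4.8): W₁ = 10·4.8·(0.019266 − 0.007778) = 0.5514 kWh/t
Stage 2 (2694→95 µm, Wi₂=5.1): W₂ = 10·5.1·(0.102598 − 0.019266) = 4.2499 kWh/t
W = W₁ + W₂ = 0.5514 + 4.2499 = 4.8014 kWh/t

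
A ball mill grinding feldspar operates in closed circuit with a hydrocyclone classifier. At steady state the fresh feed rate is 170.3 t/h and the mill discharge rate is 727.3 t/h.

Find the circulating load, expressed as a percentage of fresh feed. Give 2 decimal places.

CL = 327.07 %

Mill node: discharge = fresh + recycle.
R = M − F = 727.3 − 170.3 = 557.0 t/h
CL = 100·R/F = 100·557.0/170.3 = 327.07 %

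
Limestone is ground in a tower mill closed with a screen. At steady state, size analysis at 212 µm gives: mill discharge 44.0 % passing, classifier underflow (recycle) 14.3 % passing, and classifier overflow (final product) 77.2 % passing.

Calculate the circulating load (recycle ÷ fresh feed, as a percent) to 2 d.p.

CL = 111.78 %

Balance %-passing 212 µm (r = R/F):
Fd + Rd = Ru + Fo ⇒ R/F = (o−d)/(d−u)
r = (77.2 − 44.0)/(44.0 − 14.3) = 33.2/29.7 = 1.1178
CL = 100·r = 111.78 %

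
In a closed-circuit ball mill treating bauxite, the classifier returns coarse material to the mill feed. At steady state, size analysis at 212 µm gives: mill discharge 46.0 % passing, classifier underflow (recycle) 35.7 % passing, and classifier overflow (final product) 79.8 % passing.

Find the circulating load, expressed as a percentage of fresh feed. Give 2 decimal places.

Balance %-passing 212 µm (r = R/F):
Fd + Rd = Ru + Fo ⇒ R/F = (o−d)/(d−u)
r = (79.8 − 46.0)/(46.0 − 35.7) = 33.8/10.3 = 3.2816
CL = 100·r = 328.16 %

CL = 328.16 %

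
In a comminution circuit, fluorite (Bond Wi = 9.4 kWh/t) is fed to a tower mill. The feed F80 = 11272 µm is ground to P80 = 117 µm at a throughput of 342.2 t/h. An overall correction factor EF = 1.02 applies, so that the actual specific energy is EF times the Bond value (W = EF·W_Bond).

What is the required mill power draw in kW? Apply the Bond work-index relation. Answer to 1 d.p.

P = 2724.3 kW

W = 10·Wi·(P80^(-½) − F80^(-½))
W = 10·9.4·(1/√117 − 1/√11272) = 10·9.4·(0.083031) = 7.8049 kWh/t
Apply correction: 7.8049 × 1.02 = 7.9610 kWh/t
Mill draw = 7.9610 × 342.2 = 2724.3 kW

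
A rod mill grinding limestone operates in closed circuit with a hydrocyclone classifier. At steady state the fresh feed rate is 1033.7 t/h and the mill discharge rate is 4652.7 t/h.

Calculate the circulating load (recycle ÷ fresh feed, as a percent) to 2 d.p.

CL = 350.10 %

Discharge = new feed + return, hence
R = M − F = 4652.7 − 1033.7 = 3619.0 t/h
CL = 100·R/F = 100·3619.0/1033.7 = 350.10 %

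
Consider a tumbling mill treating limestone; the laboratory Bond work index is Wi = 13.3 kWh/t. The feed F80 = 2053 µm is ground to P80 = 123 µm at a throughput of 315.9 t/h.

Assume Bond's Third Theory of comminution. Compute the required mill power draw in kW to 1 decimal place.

Bond:  W = 10 Wi (1/√P − 1/√F)
W = 10·13.3·(1/√123 − 1/√2053) = 10·13.3·(0.068097) = 9.0569 kWh/t
Mill draw = 9.0569 × 315.9 = 2861.1 kW

P = 2861.1 kW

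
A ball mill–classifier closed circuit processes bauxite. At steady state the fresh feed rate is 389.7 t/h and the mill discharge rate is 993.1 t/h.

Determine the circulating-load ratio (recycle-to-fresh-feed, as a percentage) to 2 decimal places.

Mill node: discharge = fresh + recycle.
R = M − F = 993.1 − 389.7 = 603.4 t/h
CL = 100·R/F = 100·603.4/389.7 = 154.84 %

CL = 154.84 %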